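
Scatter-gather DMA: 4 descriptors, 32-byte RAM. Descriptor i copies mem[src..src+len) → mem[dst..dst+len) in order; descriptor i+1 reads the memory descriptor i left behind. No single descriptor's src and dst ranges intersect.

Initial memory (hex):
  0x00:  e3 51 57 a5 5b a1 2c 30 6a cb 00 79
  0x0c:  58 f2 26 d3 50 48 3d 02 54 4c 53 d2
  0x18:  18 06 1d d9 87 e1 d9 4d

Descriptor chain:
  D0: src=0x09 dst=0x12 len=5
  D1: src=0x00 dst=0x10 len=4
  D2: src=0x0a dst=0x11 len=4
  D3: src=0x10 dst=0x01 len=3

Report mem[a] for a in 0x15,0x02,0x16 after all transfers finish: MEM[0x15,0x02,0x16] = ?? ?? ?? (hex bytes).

MEM[0x15,0x02,0x16] = 58 00 f2

D0: mem[0x12..0x16] <- [cb 00 79 58 f2]
D1: mem[0x10..0x13] <- [e3 51 57 a5]
D2: mem[0x11..0x14] <- [00 79 58 f2]
D3: mem[0x01..0x03] <- [e3 00 79]
query mem[0x15]=0x58, mem[0x02]=0x00, mem[0x16]=0xf2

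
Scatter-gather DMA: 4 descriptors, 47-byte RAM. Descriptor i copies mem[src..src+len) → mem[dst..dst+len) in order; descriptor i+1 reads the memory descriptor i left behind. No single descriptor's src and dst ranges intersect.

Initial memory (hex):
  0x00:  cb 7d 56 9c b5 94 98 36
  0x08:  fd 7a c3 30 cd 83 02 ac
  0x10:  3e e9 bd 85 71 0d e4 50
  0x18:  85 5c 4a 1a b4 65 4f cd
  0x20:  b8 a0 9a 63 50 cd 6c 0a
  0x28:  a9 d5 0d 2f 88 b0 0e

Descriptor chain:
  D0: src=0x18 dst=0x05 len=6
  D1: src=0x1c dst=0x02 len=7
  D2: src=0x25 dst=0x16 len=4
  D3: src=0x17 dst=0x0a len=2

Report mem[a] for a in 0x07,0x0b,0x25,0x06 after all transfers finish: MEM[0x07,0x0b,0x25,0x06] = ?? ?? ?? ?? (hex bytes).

D0: mem[0x05..0x0a] <- [85 5c 4a 1a b4 65]
D1: mem[0x02..0x08] <- [b4 65 4f cd b8 a0 9a]
D2: mem[0x16..0x19] <- [cd 6c 0a a9]
D3: mem[0x0a..0x0b] <- [6c 0a]
query mem[0x07]=0xa0, mem[0x0b]=0x0a, mem[0x25]=0xcd, mem[0x06]=0xb8

MEM[0x07,0x0b,0x25,0x06] = a0 0a cd b8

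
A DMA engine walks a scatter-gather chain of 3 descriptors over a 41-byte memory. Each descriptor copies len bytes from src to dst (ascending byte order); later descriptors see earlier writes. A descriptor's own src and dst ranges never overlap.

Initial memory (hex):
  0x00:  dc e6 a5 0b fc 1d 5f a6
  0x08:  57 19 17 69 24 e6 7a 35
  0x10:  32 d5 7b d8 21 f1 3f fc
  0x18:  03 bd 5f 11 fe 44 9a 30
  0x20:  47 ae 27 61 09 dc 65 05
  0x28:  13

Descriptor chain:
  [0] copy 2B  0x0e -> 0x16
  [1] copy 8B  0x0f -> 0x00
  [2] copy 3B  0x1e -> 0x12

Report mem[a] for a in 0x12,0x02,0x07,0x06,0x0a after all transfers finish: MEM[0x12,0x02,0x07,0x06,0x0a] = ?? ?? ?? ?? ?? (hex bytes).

MEM[0x12,0x02,0x07,0x06,0x0a] = 9a d5 7a f1 17

#0 dst[0x16+2] := {0x7a,0x35}
#1 dst[0x00+8] := {0x35,0x32,0xd5,0x7b,0xd8,0x21,0xf1,0x7a}
#2 dst[0x12+3] := {0x9a,0x30,0x47}
query mem[0x12]=0x9a, mem[0x02]=0xd5, mem[0x07]=0x7a, mem[0x06]=0xf1, mem[0x0a]=0x17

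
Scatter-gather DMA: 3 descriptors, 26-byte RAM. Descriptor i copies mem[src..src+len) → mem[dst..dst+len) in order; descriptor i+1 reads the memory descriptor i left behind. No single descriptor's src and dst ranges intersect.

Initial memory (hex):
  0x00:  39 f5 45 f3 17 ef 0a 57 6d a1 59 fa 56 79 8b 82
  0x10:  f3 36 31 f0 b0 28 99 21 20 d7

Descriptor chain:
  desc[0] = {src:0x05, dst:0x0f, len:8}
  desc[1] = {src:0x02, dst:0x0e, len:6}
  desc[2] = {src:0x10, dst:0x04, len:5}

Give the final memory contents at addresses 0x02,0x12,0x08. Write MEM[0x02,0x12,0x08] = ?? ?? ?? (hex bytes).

MEM[0x02,0x12,0x08] = 45 0a 59

[0] 0x05->0x0f len=8 : ef 0a 57 6d a1 59 fa 56
[1] 0x02->0x0e len=6 : 45 f3 17 ef 0a 57
[2] 0x10->0x04 len=5 : 17 ef 0a 57 59
query mem[0x02]=0x45, mem[0x12]=0x0a, mem[0x08]=0x59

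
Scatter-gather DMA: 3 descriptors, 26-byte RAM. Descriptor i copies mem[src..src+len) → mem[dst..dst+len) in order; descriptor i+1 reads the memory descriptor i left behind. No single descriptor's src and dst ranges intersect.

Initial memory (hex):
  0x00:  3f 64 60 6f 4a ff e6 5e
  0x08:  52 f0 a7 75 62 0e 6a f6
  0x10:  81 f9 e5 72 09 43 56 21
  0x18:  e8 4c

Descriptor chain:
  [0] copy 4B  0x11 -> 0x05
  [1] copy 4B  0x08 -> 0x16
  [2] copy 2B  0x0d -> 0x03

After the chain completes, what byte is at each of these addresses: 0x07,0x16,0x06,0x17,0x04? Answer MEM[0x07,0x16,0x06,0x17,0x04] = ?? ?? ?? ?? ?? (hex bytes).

D0: mem[0x05..0x08] <- [f9 e5 72 09]
D1: mem[0x16..0x19] <- [09 f0 a7 75]
D2: mem[0x03..0x04] <- [0e 6a]
query mem[0x07]=0x72, mem[0x16]=0x09, mem[0x06]=0xe5, mem[0x17]=0xf0, mem[0x04]=0x6a

MEM[0x07,0x16,0x06,0x17,0x04] = 72 09 e5 f0 6a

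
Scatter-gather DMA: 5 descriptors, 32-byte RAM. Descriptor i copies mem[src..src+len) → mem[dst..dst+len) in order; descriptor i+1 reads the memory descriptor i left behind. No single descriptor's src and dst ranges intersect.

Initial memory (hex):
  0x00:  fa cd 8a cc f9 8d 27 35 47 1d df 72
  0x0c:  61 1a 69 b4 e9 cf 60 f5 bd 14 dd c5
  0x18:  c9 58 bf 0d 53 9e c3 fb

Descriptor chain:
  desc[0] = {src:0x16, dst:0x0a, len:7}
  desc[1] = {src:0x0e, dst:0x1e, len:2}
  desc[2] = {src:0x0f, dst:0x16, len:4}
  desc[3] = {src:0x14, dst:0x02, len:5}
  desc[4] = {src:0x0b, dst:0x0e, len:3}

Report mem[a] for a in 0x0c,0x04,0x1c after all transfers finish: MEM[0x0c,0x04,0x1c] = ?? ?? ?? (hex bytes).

MEM[0x0c,0x04,0x1c] = c9 0d 53

D0: mem[0x0a..0x10] <- [dd c5 c9 58 bf 0d 53]
D1: mem[0x1e..0x1f] <- [bf 0d]
D2: mem[0x16..0x19] <- [0d 53 cf 60]
D3: mem[0x02..0x06] <- [bd 14 0d 53 cf]
D4: mem[0x0e..0x10] <- [c5 c9 58]
query mem[0x0c]=0xc9, mem[0x04]=0x0d, mem[0x1c]=0x53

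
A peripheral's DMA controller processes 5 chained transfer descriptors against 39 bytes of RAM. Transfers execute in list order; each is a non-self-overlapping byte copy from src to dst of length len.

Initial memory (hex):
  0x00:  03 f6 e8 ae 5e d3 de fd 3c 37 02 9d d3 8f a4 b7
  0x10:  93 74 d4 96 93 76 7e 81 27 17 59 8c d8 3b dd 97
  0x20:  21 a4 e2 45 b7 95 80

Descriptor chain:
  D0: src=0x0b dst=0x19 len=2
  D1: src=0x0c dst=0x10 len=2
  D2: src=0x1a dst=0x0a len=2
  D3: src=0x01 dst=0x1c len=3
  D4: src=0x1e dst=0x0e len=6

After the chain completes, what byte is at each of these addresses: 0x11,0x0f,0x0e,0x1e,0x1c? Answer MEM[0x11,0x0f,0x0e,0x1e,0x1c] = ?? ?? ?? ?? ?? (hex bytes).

#0 dst[0x19+2] := {0x9d,0xd3}
#1 dst[0x10+2] := {0xd3,0x8f}
#2 dst[0x0a+2] := {0xd3,0x8c}
#3 dst[0x1c+3] := {0xf6,0xe8,0xae}
#4 dst[0x0e+6] := {0xae,0x97,0x21,0xa4,0xe2,0x45}
query mem[0x11]=0xa4, mem[0x0f]=0x97, mem[0x0e]=0xae, mem[0x1e]=0xae, mem[0x1c]=0xf6

MEM[0x11,0x0f,0x0e,0x1e,0x1c] = a4 97 ae ae f6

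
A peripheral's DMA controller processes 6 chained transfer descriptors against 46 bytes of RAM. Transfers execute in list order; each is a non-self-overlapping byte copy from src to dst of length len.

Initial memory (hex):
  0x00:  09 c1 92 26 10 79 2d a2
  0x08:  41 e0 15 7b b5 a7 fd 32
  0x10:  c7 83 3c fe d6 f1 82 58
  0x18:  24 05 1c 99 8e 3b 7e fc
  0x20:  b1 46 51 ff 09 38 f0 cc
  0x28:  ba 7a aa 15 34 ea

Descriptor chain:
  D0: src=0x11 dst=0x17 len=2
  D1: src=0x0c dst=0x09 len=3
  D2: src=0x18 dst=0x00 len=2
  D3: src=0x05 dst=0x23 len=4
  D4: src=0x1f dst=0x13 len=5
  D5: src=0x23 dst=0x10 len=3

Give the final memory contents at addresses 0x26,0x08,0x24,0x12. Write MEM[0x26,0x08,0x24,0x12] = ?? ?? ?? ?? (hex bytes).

MEM[0x26,0x08,0x24,0x12] = 41 41 2d a2

D0: mem[0x17..0x18] <- [83 3c]
D1: mem[0x09..0x0b] <- [b5 a7 fd]
D2: mem[0x00..0x01] <- [3c 05]
D3: mem[0x23..0x26] <- [79 2d a2 41]
D4: mem[0x13..0x17] <- [fc b1 46 51 79]
D5: mem[0x10..0x12] <- [79 2d a2]
query mem[0x26]=0x41, mem[0x08]=0x41, mem[0x24]=0x2d, mem[0x12]=0xa2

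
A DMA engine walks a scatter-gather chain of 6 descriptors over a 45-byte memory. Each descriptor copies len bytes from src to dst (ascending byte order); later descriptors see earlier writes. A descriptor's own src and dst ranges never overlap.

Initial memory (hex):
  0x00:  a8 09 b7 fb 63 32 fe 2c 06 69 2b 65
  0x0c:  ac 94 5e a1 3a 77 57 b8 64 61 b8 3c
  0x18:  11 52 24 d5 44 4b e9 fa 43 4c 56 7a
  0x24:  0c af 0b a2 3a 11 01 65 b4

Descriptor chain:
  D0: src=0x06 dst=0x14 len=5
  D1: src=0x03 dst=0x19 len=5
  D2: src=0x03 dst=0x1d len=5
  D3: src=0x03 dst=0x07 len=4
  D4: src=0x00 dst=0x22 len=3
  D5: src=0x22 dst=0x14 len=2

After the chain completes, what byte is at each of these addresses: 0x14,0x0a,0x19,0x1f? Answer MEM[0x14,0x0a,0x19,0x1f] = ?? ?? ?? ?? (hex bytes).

MEM[0x14,0x0a,0x19,0x1f] = a8 fe fb 32

#0 dst[0x14+5] := {0xfe,0x2c,0x06,0x69,0x2b}
#1 dst[0x19+5] := {0xfb,0x63,0x32,0xfe,0x2c}
#2 dst[0x1d+5] := {0xfb,0x63,0x32,0xfe,0x2c}
#3 dst[0x07+4] := {0xfb,0x63,0x32,0xfe}
#4 dst[0x22+3] := {0xa8,0x09,0xb7}
#5 dst[0x14+2] := {0xa8,0x09}
query mem[0x14]=0xa8, mem[0x0a]=0xfe, mem[0x19]=0xfb, mem[0x1f]=0x32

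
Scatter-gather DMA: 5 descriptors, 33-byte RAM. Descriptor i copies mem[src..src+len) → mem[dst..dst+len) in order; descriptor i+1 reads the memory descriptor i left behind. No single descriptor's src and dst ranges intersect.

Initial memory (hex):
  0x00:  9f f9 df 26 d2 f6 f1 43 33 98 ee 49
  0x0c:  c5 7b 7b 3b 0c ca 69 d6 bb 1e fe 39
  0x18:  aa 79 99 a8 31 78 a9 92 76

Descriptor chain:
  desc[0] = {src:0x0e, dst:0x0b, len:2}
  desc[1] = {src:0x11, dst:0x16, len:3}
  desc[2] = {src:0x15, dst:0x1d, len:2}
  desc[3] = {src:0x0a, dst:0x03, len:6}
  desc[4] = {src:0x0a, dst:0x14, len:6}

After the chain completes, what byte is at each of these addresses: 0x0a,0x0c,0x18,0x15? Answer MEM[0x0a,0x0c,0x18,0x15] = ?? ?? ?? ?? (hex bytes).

MEM[0x0a,0x0c,0x18,0x15] = ee 3b 7b 7b

[0] 0x0e->0x0b len=2 : 7b 3b
[1] 0x11->0x16 len=3 : ca 69 d6
[2] 0x15->0x1d len=2 : 1e ca
[3] 0x0a->0x03 len=6 : ee 7b 3b 7b 7b 3b
[4] 0x0a->0x14 len=6 : ee 7b 3b 7b 7b 3b
query mem[0x0a]=0xee, mem[0x0c]=0x3b, mem[0x18]=0x7b, mem[0x15]=0x7b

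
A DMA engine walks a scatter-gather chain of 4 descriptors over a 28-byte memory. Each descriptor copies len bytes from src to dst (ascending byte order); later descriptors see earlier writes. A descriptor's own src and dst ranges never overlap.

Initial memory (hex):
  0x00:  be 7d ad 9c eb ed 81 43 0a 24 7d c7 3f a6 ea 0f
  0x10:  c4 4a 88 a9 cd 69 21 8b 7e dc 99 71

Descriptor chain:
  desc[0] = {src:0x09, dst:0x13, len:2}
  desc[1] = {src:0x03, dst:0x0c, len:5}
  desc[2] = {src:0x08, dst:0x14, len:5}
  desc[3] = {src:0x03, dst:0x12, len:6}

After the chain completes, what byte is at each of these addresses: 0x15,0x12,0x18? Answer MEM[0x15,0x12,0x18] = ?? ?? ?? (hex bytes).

MEM[0x15,0x12,0x18] = 81 9c 9c

D0: mem[0x13..0x14] <- [24 7d]
D1: mem[0x0c..0x10] <- [9c eb ed 81 43]
D2: mem[0x14..0x18] <- [0a 24 7d c7 9c]
D3: mem[0x12..0x17] <- [9c eb ed 81 43 0a]
query mem[0x15]=0x81, mem[0x12]=0x9c, mem[0x18]=0x9c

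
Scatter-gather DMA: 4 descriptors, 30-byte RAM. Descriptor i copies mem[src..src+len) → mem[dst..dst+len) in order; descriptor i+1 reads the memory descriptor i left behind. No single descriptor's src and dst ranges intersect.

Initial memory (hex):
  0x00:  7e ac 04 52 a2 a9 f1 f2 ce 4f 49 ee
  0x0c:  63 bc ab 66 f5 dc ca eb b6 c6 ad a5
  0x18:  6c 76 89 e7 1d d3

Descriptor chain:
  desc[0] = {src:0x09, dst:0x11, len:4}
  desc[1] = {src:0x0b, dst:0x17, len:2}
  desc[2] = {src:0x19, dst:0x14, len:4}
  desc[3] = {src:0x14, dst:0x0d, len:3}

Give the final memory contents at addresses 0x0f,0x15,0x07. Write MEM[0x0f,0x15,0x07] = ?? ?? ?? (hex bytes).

MEM[0x0f,0x15,0x07] = e7 89 f2

#0 dst[0x11+4] := {0x4f,0x49,0xee,0x63}
#1 dst[0x17+2] := {0xee,0x63}
#2 dst[0x14+4] := {0x76,0x89,0xe7,0x1d}
#3 dst[0x0d+3] := {0x76,0x89,0xe7}
query mem[0x0f]=0xe7, mem[0x15]=0x89, mem[0x07]=0xf2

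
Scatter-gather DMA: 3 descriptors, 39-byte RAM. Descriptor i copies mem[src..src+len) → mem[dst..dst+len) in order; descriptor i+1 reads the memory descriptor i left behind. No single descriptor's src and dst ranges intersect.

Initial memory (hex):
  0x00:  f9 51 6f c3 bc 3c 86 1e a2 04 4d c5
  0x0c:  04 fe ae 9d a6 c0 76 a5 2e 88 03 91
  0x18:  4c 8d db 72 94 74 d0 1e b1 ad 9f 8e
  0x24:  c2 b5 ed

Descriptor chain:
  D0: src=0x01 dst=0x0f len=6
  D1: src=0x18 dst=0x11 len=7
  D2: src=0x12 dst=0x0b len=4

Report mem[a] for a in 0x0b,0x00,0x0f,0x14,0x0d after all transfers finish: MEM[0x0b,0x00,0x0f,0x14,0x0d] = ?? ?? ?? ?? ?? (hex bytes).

MEM[0x0b,0x00,0x0f,0x14,0x0d] = 8d f9 51 72 72

[0] 0x01->0x0f len=6 : 51 6f c3 bc 3c 86
[1] 0x18->0x11 len=7 : 4c 8d db 72 94 74 d0
[2] 0x12->0x0b len=4 : 8d db 72 94
query mem[0x0b]=0x8d, mem[0x00]=0xf9, mem[0x0f]=0x51, mem[0x14]=0x72, mem[0x0d]=0x72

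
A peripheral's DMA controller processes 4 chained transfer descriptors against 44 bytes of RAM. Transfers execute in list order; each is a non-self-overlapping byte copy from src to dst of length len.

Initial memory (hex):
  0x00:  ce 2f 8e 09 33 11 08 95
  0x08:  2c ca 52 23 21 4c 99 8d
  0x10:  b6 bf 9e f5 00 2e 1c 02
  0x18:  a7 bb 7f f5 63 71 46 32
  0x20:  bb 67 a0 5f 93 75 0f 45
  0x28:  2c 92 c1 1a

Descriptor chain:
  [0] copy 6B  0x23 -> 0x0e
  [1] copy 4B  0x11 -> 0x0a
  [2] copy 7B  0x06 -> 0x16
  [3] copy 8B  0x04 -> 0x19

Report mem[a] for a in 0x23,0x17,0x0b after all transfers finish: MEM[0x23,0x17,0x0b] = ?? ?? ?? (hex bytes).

D0: mem[0x0e..0x13] <- [5f 93 75 0f 45 2c]
D1: mem[0x0a..0x0d] <- [0f 45 2c 00]
D2: mem[0x16..0x1c] <- [08 95 2c ca 0f 45 2c]
D3: mem[0x19..0x20] <- [33 11 08 95 2c ca 0f 45]
query mem[0x23]=0x5f, mem[0x17]=0x95, mem[0x0b]=0x45

MEM[0x23,0x17,0x0b] = 5f 95 45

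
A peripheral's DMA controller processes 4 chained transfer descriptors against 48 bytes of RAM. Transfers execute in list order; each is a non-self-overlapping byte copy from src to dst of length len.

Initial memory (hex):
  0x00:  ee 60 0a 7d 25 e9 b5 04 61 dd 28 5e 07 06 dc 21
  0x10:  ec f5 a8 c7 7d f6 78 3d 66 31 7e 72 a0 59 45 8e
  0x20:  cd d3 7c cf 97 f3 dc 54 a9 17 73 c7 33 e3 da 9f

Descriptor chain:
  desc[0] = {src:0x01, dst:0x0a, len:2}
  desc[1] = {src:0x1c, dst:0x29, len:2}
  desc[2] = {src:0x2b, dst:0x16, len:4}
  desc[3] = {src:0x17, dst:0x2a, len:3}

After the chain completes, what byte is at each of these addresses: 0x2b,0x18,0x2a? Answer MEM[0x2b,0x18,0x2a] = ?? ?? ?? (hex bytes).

[0] 0x01->0x0a len=2 : 60 0a
[1] 0x1c->0x29 len=2 : a0 59
[2] 0x2b->0x16 len=4 : c7 33 e3 da
[3] 0x17->0x2a len=3 : 33 e3 da
query mem[0x2b]=0xe3, mem[0x18]=0xe3, mem[0x2a]=0x33

MEM[0x2b,0x18,0x2a] = e3 e3 33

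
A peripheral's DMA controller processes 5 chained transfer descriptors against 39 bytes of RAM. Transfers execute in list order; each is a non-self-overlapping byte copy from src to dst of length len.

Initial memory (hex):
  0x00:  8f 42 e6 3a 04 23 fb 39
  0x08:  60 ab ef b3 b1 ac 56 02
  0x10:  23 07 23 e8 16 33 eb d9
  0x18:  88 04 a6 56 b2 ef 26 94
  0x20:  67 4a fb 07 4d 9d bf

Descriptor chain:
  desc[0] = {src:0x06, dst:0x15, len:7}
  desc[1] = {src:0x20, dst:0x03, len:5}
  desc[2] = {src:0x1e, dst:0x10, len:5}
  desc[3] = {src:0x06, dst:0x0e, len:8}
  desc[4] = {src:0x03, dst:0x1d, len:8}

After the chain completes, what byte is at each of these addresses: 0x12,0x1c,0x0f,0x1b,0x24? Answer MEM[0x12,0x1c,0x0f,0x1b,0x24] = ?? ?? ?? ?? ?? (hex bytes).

MEM[0x12,0x1c,0x0f,0x1b,0x24] = ef b2 4d b1 ef

#0 dst[0x15+7] := {0xfb,0x39,0x60,0xab,0xef,0xb3,0xb1}
#1 dst[0x03+5] := {0x67,0x4a,0xfb,0x07,0x4d}
#2 dst[0x10+5] := {0x26,0x94,0x67,0x4a,0xfb}
#3 dst[0x0e+8] := {0x07,0x4d,0x60,0xab,0xef,0xb3,0xb1,0xac}
#4 dst[0x1d+8] := {0x67,0x4a,0xfb,0x07,0x4d,0x60,0xab,0xef}
query mem[0x12]=0xef, mem[0x1c]=0xb2, mem[0x0f]=0x4d, mem[0x1b]=0xb1, mem[0x24]=0xef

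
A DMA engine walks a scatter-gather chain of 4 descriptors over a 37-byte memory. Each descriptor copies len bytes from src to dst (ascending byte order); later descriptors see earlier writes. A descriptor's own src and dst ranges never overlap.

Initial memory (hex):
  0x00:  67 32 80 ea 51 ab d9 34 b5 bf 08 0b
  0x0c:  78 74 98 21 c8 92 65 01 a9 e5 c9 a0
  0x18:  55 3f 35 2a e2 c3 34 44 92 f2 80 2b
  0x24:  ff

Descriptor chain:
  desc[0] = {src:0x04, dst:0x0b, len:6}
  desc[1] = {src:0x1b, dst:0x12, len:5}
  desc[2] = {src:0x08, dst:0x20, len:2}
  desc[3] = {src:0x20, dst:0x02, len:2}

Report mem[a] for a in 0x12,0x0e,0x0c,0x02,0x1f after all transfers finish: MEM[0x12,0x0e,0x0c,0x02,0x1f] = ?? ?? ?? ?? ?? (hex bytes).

[0] 0x04->0x0b len=6 : 51 ab d9 34 b5 bf
[1] 0x1b->0x12 len=5 : 2a e2 c3 34 44
[2] 0x08->0x20 len=2 : b5 bf
[3] 0x20->0x02 len=2 : b5 bf
query mem[0x12]=0x2a, mem[0x0e]=0x34, mem[0x0c]=0xab, mem[0x02]=0xb5, mem[0x1f]=0x44

MEM[0x12,0x0e,0x0c,0x02,0x1f] = 2a 34 ab b5 44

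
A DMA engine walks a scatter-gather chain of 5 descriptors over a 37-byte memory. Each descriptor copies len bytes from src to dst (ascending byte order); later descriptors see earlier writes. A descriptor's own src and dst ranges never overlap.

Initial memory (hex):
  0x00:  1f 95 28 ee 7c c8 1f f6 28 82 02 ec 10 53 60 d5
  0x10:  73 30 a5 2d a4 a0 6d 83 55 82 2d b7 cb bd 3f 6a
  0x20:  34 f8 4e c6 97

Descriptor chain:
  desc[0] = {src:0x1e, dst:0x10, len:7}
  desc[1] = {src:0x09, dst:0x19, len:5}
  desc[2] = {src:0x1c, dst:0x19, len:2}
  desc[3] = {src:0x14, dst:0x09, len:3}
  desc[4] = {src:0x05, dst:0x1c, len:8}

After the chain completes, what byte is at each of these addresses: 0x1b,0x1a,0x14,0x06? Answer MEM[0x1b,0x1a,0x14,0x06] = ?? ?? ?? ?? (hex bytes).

  after D0: wrote 7B at 0x10 = 3f6a34f84ec697
  after D1: wrote 5B at 0x19 = 8202ec1053
  after D2: wrote 2B at 0x19 = 1053
  after D3: wrote 3B at 0x09 = 4ec697
  after D4: wrote 8B at 0x1c = c81ff6284ec69710
query mem[0x1b]=0xec, mem[0x1a]=0x53, mem[0x14]=0x4e, mem[0x06]=0x1f

MEM[0x1b,0x1a,0x14,0x06] = ec 53 4e 1f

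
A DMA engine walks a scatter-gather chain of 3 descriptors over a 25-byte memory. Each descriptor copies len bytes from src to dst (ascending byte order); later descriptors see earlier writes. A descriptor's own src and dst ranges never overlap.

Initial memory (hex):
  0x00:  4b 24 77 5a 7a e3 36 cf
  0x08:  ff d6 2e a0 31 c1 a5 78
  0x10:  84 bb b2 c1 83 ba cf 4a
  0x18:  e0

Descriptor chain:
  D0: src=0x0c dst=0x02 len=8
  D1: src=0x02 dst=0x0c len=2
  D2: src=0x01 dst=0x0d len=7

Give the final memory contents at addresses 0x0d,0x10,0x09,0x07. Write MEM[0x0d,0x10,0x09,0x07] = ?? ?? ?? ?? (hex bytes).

MEM[0x0d,0x10,0x09,0x07] = 24 a5 c1 bb

#0 dst[0x02+8] := {0x31,0xc1,0xa5,0x78,0x84,0xbb,0xb2,0xc1}
#1 dst[0x0c+2] := {0x31,0xc1}
#2 dst[0x0d+7] := {0x24,0x31,0xc1,0xa5,0x78,0x84,0xbb}
query mem[0x0d]=0x24, mem[0x10]=0xa5, mem[0x09]=0xc1, mem[0x07]=0xbb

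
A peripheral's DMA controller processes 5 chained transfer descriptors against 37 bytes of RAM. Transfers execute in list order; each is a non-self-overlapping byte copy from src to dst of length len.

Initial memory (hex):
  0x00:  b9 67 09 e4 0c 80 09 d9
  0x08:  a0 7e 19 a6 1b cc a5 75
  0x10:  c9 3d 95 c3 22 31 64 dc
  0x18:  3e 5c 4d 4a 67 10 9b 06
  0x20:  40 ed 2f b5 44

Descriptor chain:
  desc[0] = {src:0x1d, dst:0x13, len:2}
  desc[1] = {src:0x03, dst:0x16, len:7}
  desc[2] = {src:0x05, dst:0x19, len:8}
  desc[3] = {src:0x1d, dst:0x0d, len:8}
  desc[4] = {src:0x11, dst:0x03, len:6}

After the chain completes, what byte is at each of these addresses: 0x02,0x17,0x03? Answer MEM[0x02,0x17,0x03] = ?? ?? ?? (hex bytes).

#0 dst[0x13+2] := {0x10,0x9b}
#1 dst[0x16+7] := {0xe4,0x0c,0x80,0x09,0xd9,0xa0,0x7e}
#2 dst[0x19+8] := {0x80,0x09,0xd9,0xa0,0x7e,0x19,0xa6,0x1b}
#3 dst[0x0d+8] := {0x7e,0x19,0xa6,0x1b,0xed,0x2f,0xb5,0x44}
#4 dst[0x03+6] := {0xed,0x2f,0xb5,0x44,0x31,0xe4}
query mem[0x02]=0x09, mem[0x17]=0x0c, mem[0x03]=0xed

MEM[0x02,0x17,0x03] = 09 0c ed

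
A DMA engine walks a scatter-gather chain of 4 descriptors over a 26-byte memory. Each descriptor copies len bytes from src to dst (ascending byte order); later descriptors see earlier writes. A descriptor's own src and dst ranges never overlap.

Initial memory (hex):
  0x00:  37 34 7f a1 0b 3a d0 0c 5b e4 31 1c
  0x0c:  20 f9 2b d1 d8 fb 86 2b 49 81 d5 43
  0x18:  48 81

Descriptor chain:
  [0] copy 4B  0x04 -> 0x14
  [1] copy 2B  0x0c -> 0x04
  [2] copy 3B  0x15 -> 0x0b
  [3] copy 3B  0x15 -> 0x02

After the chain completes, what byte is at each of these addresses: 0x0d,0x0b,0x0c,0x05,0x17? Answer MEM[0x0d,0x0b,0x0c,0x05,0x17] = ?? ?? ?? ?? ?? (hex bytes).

MEM[0x0d,0x0b,0x0c,0x05,0x17] = 0c 3a d0 f9 0c

#0 dst[0x14+4] := {0x0b,0x3a,0xd0,0x0c}
#1 dst[0x04+2] := {0x20,0xf9}
#2 dst[0x0b+3] := {0x3a,0xd0,0x0c}
#3 dst[0x02+3] := {0x3a,0xd0,0x0c}
query mem[0x0d]=0x0c, mem[0x0b]=0x3a, mem[0x0c]=0xd0, mem[0x05]=0xf9, mem[0x17]=0x0c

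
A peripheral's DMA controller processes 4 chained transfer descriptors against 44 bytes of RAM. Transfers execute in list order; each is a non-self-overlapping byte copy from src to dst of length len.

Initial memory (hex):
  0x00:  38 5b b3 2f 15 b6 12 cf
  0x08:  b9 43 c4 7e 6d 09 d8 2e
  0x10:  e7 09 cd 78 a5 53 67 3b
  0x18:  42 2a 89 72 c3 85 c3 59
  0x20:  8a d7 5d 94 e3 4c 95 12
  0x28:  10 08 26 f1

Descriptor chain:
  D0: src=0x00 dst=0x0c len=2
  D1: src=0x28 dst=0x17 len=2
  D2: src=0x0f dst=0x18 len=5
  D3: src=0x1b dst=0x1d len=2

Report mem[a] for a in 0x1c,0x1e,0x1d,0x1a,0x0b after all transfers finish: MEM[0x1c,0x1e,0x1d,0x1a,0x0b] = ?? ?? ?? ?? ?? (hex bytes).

#0 dst[0x0c+2] := {0x38,0x5b}
#1 dst[0x17+2] := {0x10,0x08}
#2 dst[0x18+5] := {0x2e,0xe7,0x09,0xcd,0x78}
#3 dst[0x1d+2] := {0xcd,0x78}
query mem[0x1c]=0x78, mem[0x1e]=0x78, mem[0x1d]=0xcd, mem[0x1a]=0x09, mem[0x0b]=0x7e

MEM[0x1c,0x1e,0x1d,0x1a,0x0b] = 78 78 cd 09 7e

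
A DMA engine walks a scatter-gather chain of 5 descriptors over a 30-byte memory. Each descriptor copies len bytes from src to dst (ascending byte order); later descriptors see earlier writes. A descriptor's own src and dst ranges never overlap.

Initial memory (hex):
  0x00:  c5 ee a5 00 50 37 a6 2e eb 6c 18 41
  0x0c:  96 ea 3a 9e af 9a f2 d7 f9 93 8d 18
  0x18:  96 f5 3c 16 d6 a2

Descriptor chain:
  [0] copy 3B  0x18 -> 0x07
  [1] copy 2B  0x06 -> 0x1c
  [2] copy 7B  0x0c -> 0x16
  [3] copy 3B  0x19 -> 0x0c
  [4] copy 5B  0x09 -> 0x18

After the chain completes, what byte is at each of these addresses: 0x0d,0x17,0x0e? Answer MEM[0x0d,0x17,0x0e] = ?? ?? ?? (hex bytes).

MEM[0x0d,0x17,0x0e] = af ea 9a

  after D0: wrote 3B at 0x07 = 96f53c
  after D1: wrote 2B at 0x1c = a696
  after D2: wrote 7B at 0x16 = 96ea3a9eaf9af2
  after D3: wrote 3B at 0x0c = 9eaf9a
  after D4: wrote 5B at 0x18 = 3c18419eaf
query mem[0x0d]=0xaf, mem[0x17]=0xea, mem[0x0e]=0x9a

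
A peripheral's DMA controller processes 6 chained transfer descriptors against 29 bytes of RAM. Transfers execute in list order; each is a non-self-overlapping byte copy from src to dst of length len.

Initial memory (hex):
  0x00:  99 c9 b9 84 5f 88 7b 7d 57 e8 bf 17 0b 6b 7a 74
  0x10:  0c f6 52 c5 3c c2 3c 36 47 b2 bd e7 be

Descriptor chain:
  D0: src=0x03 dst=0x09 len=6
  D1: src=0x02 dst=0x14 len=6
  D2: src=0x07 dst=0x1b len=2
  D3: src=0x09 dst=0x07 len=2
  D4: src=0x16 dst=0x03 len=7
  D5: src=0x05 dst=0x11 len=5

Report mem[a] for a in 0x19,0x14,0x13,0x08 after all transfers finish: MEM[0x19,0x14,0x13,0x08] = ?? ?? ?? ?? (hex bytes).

MEM[0x19,0x14,0x13,0x08] = 7d 7d bd 7d

#0 dst[0x09+6] := {0x84,0x5f,0x88,0x7b,0x7d,0x57}
#1 dst[0x14+6] := {0xb9,0x84,0x5f,0x88,0x7b,0x7d}
#2 dst[0x1b+2] := {0x7d,0x57}
#3 dst[0x07+2] := {0x84,0x5f}
#4 dst[0x03+7] := {0x5f,0x88,0x7b,0x7d,0xbd,0x7d,0x57}
#5 dst[0x11+5] := {0x7b,0x7d,0xbd,0x7d,0x57}
query mem[0x19]=0x7d, mem[0x14]=0x7d, mem[0x13]=0xbd, mem[0x08]=0x7d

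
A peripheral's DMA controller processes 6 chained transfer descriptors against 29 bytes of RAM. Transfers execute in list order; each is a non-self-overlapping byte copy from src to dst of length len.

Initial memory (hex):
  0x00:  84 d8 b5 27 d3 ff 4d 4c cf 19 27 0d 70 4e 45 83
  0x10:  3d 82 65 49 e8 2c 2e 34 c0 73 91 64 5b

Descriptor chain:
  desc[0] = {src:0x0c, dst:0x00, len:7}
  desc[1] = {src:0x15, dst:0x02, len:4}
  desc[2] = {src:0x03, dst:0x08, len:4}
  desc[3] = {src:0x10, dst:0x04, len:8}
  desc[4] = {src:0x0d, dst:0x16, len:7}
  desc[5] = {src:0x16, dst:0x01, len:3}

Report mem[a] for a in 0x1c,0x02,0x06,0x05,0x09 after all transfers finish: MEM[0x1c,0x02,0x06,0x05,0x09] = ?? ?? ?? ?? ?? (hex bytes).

MEM[0x1c,0x02,0x06,0x05,0x09] = 49 45 65 82 2c

#0 dst[0x00+7] := {0x70,0x4e,0x45,0x83,0x3d,0x82,0x65}
#1 dst[0x02+4] := {0x2c,0x2e,0x34,0xc0}
#2 dst[0x08+4] := {0x2e,0x34,0xc0,0x65}
#3 dst[0x04+8] := {0x3d,0x82,0x65,0x49,0xe8,0x2c,0x2e,0x34}
#4 dst[0x16+7] := {0x4e,0x45,0x83,0x3d,0x82,0x65,0x49}
#5 dst[0x01+3] := {0x4e,0x45,0x83}
query mem[0x1c]=0x49, mem[0x02]=0x45, mem[0x06]=0x65, mem[0x05]=0x82, mem[0x09]=0x2c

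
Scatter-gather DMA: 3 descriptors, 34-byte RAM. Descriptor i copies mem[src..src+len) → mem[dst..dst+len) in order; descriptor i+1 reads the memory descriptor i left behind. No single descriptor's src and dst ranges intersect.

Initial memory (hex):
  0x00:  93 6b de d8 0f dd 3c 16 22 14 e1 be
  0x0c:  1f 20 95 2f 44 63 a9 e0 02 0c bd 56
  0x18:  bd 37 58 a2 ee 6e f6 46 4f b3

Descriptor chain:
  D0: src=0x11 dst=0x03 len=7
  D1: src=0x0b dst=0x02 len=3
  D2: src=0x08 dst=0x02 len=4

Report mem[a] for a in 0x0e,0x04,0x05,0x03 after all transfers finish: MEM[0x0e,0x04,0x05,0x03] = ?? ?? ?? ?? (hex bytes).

MEM[0x0e,0x04,0x05,0x03] = 95 e1 be 56

D0: mem[0x03..0x09] <- [63 a9 e0 02 0c bd 56]
D1: mem[0x02..0x04] <- [be 1f 20]
D2: mem[0x02..0x05] <- [bd 56 e1 be]
query mem[0x0e]=0x95, mem[0x04]=0xe1, mem[0x05]=0xbe, mem[0x03]=0x56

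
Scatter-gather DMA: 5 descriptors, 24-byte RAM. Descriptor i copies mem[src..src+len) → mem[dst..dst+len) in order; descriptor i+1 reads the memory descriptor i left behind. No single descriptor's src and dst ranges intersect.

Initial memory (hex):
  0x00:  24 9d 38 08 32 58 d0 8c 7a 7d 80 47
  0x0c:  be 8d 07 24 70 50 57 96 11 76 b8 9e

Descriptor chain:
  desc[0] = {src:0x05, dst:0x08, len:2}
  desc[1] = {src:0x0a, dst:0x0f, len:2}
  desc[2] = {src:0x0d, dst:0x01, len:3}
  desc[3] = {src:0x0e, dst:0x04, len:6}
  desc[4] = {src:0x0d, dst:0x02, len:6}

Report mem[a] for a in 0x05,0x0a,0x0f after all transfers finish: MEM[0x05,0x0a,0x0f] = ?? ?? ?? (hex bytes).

#0 dst[0x08+2] := {0x58,0xd0}
#1 dst[0x0f+2] := {0x80,0x47}
#2 dst[0x01+3] := {0x8d,0x07,0x80}
#3 dst[0x04+6] := {0x07,0x80,0x47,0x50,0x57,0x96}
#4 dst[0x02+6] := {0x8d,0x07,0x80,0x47,0x50,0x57}
query mem[0x05]=0x47, mem[0x0a]=0x80, mem[0x0f]=0x80

MEM[0x05,0x0a,0x0f] = 47 80 80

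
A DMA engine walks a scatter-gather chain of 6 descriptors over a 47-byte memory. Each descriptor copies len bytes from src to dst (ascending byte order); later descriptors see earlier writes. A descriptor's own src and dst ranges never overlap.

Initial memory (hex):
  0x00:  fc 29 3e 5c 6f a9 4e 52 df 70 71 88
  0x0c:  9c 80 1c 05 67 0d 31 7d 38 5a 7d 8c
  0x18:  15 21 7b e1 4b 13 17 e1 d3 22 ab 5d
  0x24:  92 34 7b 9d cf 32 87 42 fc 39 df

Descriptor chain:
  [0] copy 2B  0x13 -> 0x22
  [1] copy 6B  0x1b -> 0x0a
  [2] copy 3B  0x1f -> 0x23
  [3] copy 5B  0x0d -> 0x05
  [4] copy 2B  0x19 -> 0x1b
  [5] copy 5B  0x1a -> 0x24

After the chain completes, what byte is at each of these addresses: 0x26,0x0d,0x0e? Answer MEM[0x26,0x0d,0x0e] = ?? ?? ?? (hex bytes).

  after D0: wrote 2B at 0x22 = 7d38
  after D1: wrote 6B at 0x0a = e14b1317e1d3
  after D2: wrote 3B at 0x23 = e1d322
  after D3: wrote 5B at 0x05 = 17e1d3670d
  after D4: wrote 2B at 0x1b = 217b
  after D5: wrote 5B at 0x24 = 7b217b1317
query mem[0x26]=0x7b, mem[0x0d]=0x17, mem[0x0e]=0xe1

MEM[0x26,0x0d,0x0e] = 7b 17 e1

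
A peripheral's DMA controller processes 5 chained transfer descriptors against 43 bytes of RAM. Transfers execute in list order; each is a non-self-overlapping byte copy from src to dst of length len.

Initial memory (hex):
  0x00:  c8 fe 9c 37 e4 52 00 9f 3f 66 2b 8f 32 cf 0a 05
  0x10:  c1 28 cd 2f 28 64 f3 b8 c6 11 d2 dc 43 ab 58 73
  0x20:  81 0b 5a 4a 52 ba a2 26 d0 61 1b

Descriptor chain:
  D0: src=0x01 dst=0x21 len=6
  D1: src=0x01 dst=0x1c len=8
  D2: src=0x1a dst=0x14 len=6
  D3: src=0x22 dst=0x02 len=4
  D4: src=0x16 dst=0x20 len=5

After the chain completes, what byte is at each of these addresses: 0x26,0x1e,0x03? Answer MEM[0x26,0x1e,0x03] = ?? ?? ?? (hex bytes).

#0 dst[0x21+6] := {0xfe,0x9c,0x37,0xe4,0x52,0x00}
#1 dst[0x1c+8] := {0xfe,0x9c,0x37,0xe4,0x52,0x00,0x9f,0x3f}
#2 dst[0x14+6] := {0xd2,0xdc,0xfe,0x9c,0x37,0xe4}
#3 dst[0x02+4] := {0x9f,0x3f,0xe4,0x52}
#4 dst[0x20+5] := {0xfe,0x9c,0x37,0xe4,0xd2}
query mem[0x26]=0x00, mem[0x1e]=0x37, mem[0x03]=0x3f

MEM[0x26,0x1e,0x03] = 00 37 3f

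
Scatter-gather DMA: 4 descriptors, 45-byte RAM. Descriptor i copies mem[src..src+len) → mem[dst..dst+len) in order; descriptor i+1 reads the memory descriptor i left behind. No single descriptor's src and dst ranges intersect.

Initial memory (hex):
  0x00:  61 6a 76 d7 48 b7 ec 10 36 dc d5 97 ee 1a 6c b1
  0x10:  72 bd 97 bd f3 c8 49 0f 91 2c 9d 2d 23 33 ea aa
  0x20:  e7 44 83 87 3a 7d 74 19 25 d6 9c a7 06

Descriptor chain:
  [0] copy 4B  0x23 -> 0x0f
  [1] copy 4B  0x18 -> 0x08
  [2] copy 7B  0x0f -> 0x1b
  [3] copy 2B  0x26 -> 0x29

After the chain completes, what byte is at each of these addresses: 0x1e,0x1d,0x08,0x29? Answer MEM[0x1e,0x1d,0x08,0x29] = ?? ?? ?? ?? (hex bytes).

MEM[0x1e,0x1d,0x08,0x29] = 74 7d 91 74

[0] 0x23->0x0f len=4 : 87 3a 7d 74
[1] 0x18->0x08 len=4 : 91 2c 9d 2d
[2] 0x0f->0x1b len=7 : 87 3a 7d 74 bd f3 c8
[3] 0x26->0x29 len=2 : 74 19
query mem[0x1e]=0x74, mem[0x1d]=0x7d, mem[0x08]=0x91, mem[0x29]=0x74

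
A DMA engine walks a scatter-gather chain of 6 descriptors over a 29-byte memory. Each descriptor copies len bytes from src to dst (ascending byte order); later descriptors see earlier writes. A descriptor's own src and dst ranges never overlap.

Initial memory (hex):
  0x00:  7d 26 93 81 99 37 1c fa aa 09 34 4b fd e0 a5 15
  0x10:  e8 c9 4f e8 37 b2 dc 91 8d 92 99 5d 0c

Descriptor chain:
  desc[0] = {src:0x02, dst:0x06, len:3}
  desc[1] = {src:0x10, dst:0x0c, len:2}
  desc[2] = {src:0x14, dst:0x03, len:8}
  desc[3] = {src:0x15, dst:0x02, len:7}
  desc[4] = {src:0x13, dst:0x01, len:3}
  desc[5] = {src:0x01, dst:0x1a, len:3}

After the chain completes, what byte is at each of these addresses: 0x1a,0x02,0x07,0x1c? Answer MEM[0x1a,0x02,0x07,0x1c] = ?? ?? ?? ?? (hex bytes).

  after D0: wrote 3B at 0x06 = 938199
  after D1: wrote 2B at 0x0c = e8c9
  after D2: wrote 8B at 0x03 = 37b2dc918d92995d
  after D3: wrote 7B at 0x02 = b2dc918d92995d
  after D4: wrote 3B at 0x01 = e837b2
  after D5: wrote 3B at 0x1a = e837b2
query mem[0x1a]=0xe8, mem[0x02]=0x37, mem[0x07]=0x99, mem[0x1c]=0xb2

MEM[0x1a,0x02,0x07,0x1c] = e8 37 99 b2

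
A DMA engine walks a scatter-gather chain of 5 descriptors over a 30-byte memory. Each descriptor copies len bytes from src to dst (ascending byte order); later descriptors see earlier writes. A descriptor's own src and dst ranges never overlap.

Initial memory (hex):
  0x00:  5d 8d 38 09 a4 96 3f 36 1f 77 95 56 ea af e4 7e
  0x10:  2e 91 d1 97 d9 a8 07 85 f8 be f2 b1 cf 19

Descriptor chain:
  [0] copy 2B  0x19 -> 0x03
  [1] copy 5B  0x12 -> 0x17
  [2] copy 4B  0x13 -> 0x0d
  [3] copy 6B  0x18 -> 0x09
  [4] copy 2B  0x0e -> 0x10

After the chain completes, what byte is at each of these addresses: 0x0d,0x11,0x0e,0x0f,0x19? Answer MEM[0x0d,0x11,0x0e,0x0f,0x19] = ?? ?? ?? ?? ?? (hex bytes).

[0] 0x19->0x03 len=2 : be f2
[1] 0x12->0x17 len=5 : d1 97 d9 a8 07
[2] 0x13->0x0d len=4 : 97 d9 a8 07
[3] 0x18->0x09 len=6 : 97 d9 a8 07 cf 19
[4] 0x0e->0x10 len=2 : 19 a8
query mem[0x0d]=0xcf, mem[0x11]=0xa8, mem[0x0e]=0x19, mem[0x0f]=0xa8, mem[0x19]=0xd9

MEM[0x0d,0x11,0x0e,0x0f,0x19] = cf a8 19 a8 d9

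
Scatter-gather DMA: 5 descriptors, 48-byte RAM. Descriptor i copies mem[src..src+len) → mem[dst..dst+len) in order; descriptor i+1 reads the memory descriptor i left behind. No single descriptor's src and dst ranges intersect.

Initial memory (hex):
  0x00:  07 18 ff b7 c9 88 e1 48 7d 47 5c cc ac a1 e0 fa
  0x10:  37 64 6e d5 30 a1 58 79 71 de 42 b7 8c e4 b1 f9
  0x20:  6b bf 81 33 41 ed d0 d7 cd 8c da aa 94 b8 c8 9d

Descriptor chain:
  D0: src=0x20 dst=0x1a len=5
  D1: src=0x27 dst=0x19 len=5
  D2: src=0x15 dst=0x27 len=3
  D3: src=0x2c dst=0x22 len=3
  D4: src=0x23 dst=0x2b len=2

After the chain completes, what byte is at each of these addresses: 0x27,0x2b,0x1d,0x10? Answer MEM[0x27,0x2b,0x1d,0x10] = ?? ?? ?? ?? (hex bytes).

MEM[0x27,0x2b,0x1d,0x10] = a1 b8 aa 37

[0] 0x20->0x1a len=5 : 6b bf 81 33 41
[1] 0x27->0x19 len=5 : d7 cd 8c da aa
[2] 0x15->0x27 len=3 : a1 58 79
[3] 0x2c->0x22 len=3 : 94 b8 c8
[4] 0x23->0x2b len=2 : b8 c8
query mem[0x27]=0xa1, mem[0x2b]=0xb8, mem[0x1d]=0xaa, mem[0x10]=0x37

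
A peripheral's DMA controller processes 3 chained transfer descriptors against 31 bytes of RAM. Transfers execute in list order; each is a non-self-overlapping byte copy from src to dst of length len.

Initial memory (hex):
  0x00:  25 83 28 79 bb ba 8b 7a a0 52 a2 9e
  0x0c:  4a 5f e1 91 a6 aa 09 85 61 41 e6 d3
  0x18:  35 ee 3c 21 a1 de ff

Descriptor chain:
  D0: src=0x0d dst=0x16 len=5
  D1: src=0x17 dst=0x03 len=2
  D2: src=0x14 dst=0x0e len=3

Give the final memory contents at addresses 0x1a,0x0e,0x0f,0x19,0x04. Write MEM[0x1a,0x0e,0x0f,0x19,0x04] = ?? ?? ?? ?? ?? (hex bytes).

MEM[0x1a,0x0e,0x0f,0x19,0x04] = aa 61 41 a6 91

#0 dst[0x16+5] := {0x5f,0xe1,0x91,0xa6,0xaa}
#1 dst[0x03+2] := {0xe1,0x91}
#2 dst[0x0e+3] := {0x61,0x41,0x5f}
query mem[0x1a]=0xaa, mem[0x0e]=0x61, mem[0x0f]=0x41, mem[0x19]=0xa6, mem[0x04]=0x91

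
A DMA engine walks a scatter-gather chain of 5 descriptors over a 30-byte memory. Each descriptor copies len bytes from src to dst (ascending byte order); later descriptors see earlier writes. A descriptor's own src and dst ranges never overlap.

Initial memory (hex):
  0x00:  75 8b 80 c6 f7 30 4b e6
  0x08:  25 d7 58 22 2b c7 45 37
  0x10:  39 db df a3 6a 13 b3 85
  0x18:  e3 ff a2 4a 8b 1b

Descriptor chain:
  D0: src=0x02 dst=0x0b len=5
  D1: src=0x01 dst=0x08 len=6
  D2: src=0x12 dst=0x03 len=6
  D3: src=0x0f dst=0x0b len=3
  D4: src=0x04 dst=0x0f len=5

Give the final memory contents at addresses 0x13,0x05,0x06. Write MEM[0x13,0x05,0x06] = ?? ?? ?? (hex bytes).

  after D0: wrote 5B at 0x0b = 80c6f7304b
  after D1: wrote 6B at 0x08 = 8b80c6f7304b
  after D2: wrote 6B at 0x03 = dfa36a13b385
  after D3: wrote 3B at 0x0b = 4b39db
  after D4: wrote 5B at 0x0f = a36a13b385
query mem[0x13]=0x85, mem[0x05]=0x6a, mem[0x06]=0x13

MEM[0x13,0x05,0x06] = 85 6a 13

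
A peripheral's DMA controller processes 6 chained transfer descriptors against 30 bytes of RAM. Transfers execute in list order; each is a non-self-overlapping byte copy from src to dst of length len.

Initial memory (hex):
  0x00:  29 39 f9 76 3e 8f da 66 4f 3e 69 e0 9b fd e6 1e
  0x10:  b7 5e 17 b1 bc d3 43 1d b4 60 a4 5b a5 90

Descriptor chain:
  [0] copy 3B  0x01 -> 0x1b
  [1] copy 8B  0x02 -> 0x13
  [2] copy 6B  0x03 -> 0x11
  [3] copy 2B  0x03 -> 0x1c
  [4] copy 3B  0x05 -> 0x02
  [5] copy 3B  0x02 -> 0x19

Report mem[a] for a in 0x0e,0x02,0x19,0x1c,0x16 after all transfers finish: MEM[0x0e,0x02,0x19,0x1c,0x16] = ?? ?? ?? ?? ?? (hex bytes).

D0: mem[0x1b..0x1d] <- [39 f9 76]
D1: mem[0x13..0x1a] <- [f9 76 3e 8f da 66 4f 3e]
D2: mem[0x11..0x16] <- [76 3e 8f da 66 4f]
D3: mem[0x1c..0x1d] <- [76 3e]
D4: mem[0x02..0x04] <- [8f da 66]
D5: mem[0x19..0x1b] <- [8f da 66]
query mem[0x0e]=0xe6, mem[0x02]=0x8f, mem[0x19]=0x8f, mem[0x1c]=0x76, mem[0x16]=0x4f

MEM[0x0e,0x02,0x19,0x1c,0x16] = e6 8f 8f 76 4f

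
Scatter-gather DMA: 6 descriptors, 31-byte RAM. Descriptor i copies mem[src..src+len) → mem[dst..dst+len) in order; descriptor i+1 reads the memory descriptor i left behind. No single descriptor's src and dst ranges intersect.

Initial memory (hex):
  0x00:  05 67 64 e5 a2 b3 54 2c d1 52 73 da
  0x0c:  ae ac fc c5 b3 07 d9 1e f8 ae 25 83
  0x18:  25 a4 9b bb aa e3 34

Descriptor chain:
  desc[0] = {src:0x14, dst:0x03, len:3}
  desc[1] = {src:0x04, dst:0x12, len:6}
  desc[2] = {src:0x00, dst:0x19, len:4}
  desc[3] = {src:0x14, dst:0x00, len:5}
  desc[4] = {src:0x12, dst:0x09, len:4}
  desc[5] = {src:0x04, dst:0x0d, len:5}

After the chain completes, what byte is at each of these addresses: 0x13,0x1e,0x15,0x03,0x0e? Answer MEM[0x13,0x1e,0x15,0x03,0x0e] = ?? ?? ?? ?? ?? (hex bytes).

[0] 0x14->0x03 len=3 : f8 ae 25
[1] 0x04->0x12 len=6 : ae 25 54 2c d1 52
[2] 0x00->0x19 len=4 : 05 67 64 f8
[3] 0x14->0x00 len=5 : 54 2c d1 52 25
[4] 0x12->0x09 len=4 : ae 25 54 2c
[5] 0x04->0x0d len=5 : 25 25 54 2c d1
query mem[0x13]=0x25, mem[0x1e]=0x34, mem[0x15]=0x2c, mem[0x03]=0x52, mem[0x0e]=0x25

MEM[0x13,0x1e,0x15,0x03,0x0e] = 25 34 2c 52 25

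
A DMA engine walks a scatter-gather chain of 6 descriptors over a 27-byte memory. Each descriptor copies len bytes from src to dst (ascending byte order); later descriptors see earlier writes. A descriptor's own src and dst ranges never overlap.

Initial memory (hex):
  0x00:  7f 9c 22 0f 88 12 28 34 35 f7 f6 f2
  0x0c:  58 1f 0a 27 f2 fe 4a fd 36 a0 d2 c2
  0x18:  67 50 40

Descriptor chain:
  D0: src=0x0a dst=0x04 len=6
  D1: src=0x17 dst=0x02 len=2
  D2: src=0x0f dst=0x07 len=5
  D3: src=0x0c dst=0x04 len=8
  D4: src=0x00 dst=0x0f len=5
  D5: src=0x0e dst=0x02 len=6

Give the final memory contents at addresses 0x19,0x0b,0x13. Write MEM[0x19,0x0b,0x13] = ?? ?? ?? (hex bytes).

D0: mem[0x04..0x09] <- [f6 f2 58 1f 0a 27]
D1: mem[0x02..0x03] <- [c2 67]
D2: mem[0x07..0x0b] <- [27 f2 fe 4a fd]
D3: mem[0x04..0x0b] <- [58 1f 0a 27 f2 fe 4a fd]
D4: mem[0x0f..0x13] <- [7f 9c c2 67 58]
D5: mem[0x02..0x07] <- [0a 7f 9c c2 67 58]
query mem[0x19]=0x50, mem[0x0b]=0xfd, mem[0x13]=0x58

MEM[0x19,0x0b,0x13] = 50 fd 58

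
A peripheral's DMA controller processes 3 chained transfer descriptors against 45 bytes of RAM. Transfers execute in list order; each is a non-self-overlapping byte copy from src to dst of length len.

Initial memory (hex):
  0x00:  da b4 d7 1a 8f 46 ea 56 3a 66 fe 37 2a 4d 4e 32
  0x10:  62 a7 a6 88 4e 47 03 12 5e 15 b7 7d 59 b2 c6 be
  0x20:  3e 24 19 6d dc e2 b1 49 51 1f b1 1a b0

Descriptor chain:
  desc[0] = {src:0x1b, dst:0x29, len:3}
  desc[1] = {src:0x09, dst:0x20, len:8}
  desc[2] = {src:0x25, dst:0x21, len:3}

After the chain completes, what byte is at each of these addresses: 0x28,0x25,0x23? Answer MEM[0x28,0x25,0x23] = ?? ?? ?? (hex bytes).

MEM[0x28,0x25,0x23] = 51 4e 62

[0] 0x1b->0x29 len=3 : 7d 59 b2
[1] 0x09->0x20 len=8 : 66 fe 37 2a 4d 4e 32 62
[2] 0x25->0x21 len=3 : 4e 32 62
query mem[0x28]=0x51, mem[0x25]=0x4e, mem[0x23]=0x62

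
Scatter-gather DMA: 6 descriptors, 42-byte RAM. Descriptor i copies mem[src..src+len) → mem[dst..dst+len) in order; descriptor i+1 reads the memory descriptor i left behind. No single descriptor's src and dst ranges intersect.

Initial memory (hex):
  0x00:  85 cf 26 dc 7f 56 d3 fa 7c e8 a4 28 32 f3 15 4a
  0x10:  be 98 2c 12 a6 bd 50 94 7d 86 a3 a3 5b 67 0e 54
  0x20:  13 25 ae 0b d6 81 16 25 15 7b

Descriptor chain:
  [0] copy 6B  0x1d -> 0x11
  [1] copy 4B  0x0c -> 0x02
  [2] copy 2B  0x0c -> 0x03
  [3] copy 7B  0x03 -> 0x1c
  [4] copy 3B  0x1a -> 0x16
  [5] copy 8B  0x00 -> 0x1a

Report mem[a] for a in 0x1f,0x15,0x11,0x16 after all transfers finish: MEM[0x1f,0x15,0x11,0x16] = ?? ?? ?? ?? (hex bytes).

[0] 0x1d->0x11 len=6 : 67 0e 54 13 25 ae
[1] 0x0c->0x02 len=4 : 32 f3 15 4a
[2] 0x0c->0x03 len=2 : 32 f3
[3] 0x03->0x1c len=7 : 32 f3 4a d3 fa 7c e8
[4] 0x1a->0x16 len=3 : a3 a3 32
[5] 0x00->0x1a len=8 : 85 cf 32 32 f3 4a d3 fa
query mem[0x1f]=0x4a, mem[0x15]=0x25, mem[0x11]=0x67, mem[0x16]=0xa3

MEM[0x1f,0x15,0x11,0x16] = 4a 25 67 a3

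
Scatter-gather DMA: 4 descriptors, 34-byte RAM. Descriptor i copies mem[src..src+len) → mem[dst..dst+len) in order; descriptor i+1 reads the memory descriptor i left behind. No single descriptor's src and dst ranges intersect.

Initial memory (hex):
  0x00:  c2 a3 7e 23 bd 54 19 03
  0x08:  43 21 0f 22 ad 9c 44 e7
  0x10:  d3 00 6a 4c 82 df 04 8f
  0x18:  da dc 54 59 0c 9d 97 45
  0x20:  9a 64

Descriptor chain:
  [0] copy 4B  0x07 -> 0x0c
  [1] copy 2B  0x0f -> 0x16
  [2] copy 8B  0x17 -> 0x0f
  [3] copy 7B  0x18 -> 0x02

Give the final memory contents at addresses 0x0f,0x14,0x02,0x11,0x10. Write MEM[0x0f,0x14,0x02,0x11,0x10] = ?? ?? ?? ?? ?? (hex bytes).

#0 dst[0x0c+4] := {0x03,0x43,0x21,0x0f}
#1 dst[0x16+2] := {0x0f,0xd3}
#2 dst[0x0f+8] := {0xd3,0xda,0xdc,0x54,0x59,0x0c,0x9d,0x97}
#3 dst[0x02+7] := {0xda,0xdc,0x54,0x59,0x0c,0x9d,0x97}
query mem[0x0f]=0xd3, mem[0x14]=0x0c, mem[0x02]=0xda, mem[0x11]=0xdc, mem[0x10]=0xda

MEM[0x0f,0x14,0x02,0x11,0x10] = d3 0c da dc da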